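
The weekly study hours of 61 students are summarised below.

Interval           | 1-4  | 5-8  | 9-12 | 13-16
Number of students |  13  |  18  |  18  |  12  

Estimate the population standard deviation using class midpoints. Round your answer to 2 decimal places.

Midpoints: 2.5, 6.5, 10.5, 14.5
n = 61, Σfm = 512.5, mean = 8.4016
Σfm² = 5349.25
Σf(m − x̄)² = Σfm² − (Σfm)²/n = 5349.25 − 512.5²/61 = 1043.4098
Population variance = 1043.4098 / 61 = 17.1051
Standard deviation = √17.1051 = 4.1358

4.14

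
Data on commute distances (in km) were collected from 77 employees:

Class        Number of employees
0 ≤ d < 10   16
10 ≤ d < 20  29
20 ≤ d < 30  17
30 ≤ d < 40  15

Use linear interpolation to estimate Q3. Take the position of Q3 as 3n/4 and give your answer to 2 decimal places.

Cumulative frequencies: 16, 45, 62, 77
n = 77; position = 3n/4 = 57.75.
This falls in the class 20 ≤ d < 30: L = 20, F = 45, f = 17, h = 10.
Upper quartile ≈ 20 + ((57.75 − 45) / 17) × 10 = 27.5000

27.50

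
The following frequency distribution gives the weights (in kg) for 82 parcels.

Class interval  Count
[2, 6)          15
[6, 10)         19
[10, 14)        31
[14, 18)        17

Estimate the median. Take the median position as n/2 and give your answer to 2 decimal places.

Cumulative frequencies: 15, 34, 65, 82
n = 82; position = n/2 = 41.
This falls in the class [10, 14): L = 10, F = 34, f = 31, h = 4.
Median ≈ 10 + ((41 − 34) / 31) × 4 = 10.9032

10.90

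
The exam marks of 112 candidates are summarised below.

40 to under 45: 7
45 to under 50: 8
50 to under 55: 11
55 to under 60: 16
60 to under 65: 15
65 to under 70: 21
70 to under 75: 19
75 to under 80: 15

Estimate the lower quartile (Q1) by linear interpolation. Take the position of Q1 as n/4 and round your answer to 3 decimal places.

55.625

Cumulative frequencies: 7, 15, 26, 42, 57, 78, 97, 112
n = 112; position = n/4 = 28.
This falls in the class 55 to under 60: L = 55, F = 26, f = 16, h = 5.
Lower quartile ≈ 55 + ((28 − 26) / 16) × 5 = 55.6250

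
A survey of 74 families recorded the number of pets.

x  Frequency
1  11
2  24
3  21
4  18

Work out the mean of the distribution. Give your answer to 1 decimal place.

2.6

Values: 1, 2, 3, 4
Σfx = 11×1 + 24×2 + 21×3 + 18×4 = 194
n = Σf = 74
Mean = 194 / 74 = 2.6216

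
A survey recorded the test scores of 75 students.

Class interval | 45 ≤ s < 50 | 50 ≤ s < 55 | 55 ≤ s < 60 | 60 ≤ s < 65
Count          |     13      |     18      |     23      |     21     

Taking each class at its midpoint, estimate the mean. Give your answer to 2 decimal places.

Midpoints: 47.5, 52.5, 57.5, 62.5
Σfm = 13×47.5 + 18×52.5 + 23×57.5 + 21×62.5 = 4197.5
n = Σf = 75
Mean = 4197.5 / 75 = 55.9667

55.97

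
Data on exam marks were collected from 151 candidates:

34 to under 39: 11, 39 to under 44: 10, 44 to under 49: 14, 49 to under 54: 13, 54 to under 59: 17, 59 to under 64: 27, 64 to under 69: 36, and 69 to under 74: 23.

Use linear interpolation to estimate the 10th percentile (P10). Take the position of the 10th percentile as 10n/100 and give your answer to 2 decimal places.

Cumulative frequencies: 11, 21, 35, 48, 65, 92, 128, 151
n = 151; position = 10n/100 = 15.1.
This falls in the class 39 to under 44: L = 39, F = 11, f = 10, h = 5.
10th percentile ≈ 39 + ((15.1 − 11) / 10) × 5 = 41.0500

41.05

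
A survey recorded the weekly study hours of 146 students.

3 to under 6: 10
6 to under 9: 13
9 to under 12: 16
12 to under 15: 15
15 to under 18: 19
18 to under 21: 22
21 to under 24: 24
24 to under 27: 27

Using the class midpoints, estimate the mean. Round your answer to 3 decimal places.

17.014

Midpoints: 4.5, 7.5, 10.5, 13.5, 16.5, 19.5, 22.5, 25.5
Σfm = 10×4.5 + 13×7.5 + 16×10.5 + 15×13.5 + 19×16.5 + 22×19.5 + 24×22.5 + 27×25.5 = 2484
n = Σf = 146
Mean = 2484 / 146 = 17.0137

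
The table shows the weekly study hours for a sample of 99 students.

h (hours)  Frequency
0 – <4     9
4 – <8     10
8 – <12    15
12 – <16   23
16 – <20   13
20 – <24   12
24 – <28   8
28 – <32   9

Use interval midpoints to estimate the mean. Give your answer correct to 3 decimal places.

15.414

Midpoints: 2, 6, 10, 14, 18, 22, 26, 30
Σfm = 9×2 + 10×6 + 15×10 + 23×14 + 13×18 + 12×22 + 8×26 + 9×30 = 1526
n = Σf = 99
Mean = 1526 / 99 = 15.4141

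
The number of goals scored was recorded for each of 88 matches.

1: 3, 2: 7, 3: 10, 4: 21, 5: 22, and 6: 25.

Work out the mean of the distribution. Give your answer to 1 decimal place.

Values: 1, 2, 3, 4, 5, 6
Σfx = 3×1 + 7×2 + 10×3 + 21×4 + 22×5 + 25×6 = 391
n = Σf = 88
Mean = 391 / 88 = 4.4432

4.4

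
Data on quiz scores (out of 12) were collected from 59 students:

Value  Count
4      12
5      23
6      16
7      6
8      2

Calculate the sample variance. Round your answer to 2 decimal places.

1.07

Values: 4, 5, 6, 7, 8
n = 59, Σfx = 317, mean = 5.3729
Σfx² = 1765
Σf(x − x̄)² = Σfx² − (Σfx)²/n = 1765 − 317²/59 = 61.7966
Sample variance = 61.7966 / 58 = 1.0655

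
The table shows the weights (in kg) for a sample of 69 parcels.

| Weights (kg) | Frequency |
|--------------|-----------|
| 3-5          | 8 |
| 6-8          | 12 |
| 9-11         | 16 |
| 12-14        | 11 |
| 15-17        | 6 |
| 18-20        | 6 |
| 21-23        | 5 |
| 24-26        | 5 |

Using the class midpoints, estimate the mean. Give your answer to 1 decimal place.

Midpoints: 4, 7, 10, 13, 16, 19, 22, 25
Σfm = 8×4 + 12×7 + 16×10 + 11×13 + 6×16 + 6×19 + 5×22 + 5×25 = 864
n = Σf = 69
Mean = 864 / 69 = 12.5217

12.5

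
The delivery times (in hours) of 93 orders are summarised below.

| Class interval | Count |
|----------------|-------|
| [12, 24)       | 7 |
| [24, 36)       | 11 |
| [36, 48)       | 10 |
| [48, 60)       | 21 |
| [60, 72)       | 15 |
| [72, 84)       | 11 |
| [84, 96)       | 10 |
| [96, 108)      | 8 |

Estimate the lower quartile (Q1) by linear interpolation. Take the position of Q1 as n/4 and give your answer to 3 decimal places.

42.300

Cumulative frequencies: 7, 18, 28, 49, 64, 75, 85, 93
n = 93; position = n/4 = 23.25.
This falls in the class [36, 48): L = 36, F = 18, f = 10, h = 12.
Lower quartile ≈ 36 + ((23.25 − 18) / 10) × 12 = 42.3000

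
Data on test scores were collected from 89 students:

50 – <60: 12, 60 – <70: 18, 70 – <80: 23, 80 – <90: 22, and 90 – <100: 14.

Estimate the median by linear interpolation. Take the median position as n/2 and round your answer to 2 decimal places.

76.30

Cumulative frequencies: 12, 30, 53, 75, 89
n = 89; position = n/2 = 44.5.
This falls in the class 70 – <80: L = 70, F = 30, f = 23, h = 10.
Median ≈ 70 + ((44.5 − 30) / 23) × 10 = 76.3043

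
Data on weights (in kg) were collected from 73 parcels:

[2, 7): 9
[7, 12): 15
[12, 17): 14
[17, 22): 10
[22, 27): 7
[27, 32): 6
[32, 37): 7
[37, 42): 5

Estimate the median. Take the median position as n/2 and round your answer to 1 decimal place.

16.5

Cumulative frequencies: 9, 24, 38, 48, 55, 61, 68, 73
n = 73; position = n/2 = 36.5.
This falls in the class [12, 17): L = 12, F = 24, f = 14, h = 5.
Median ≈ 12 + ((36.5 − 24) / 14) × 5 = 16.4643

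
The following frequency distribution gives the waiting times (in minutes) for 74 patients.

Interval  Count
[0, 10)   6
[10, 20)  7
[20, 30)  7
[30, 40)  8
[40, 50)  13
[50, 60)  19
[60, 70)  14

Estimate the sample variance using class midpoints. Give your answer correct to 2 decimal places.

Midpoints: 5, 15, 25, 35, 45, 55, 65
n = 74, Σfm = 3130, mean = 42.2973
Σfm² = 158850
Σf(m − x̄)² = Σfm² − (Σfm)²/n = 158850 − 3130²/74 = 26459.4595
Sample variance = 26459.4595 / 73 = 362.4583

362.46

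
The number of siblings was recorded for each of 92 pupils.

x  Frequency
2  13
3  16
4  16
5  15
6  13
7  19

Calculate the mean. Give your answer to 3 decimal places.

Values: 2, 3, 4, 5, 6, 7
Σfx = 13×2 + 16×3 + 16×4 + 15×5 + 13×6 + 19×7 = 424
n = Σf = 92
Mean = 424 / 92 = 4.6087

4.609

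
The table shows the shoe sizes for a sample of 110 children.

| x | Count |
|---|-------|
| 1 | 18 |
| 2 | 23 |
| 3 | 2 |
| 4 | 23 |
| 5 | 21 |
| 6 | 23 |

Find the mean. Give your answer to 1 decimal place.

3.7

Values: 1, 2, 3, 4, 5, 6
Σfx = 18×1 + 23×2 + 2×3 + 23×4 + 21×5 + 23×6 = 405
n = Σf = 110
Mean = 405 / 110 = 3.6818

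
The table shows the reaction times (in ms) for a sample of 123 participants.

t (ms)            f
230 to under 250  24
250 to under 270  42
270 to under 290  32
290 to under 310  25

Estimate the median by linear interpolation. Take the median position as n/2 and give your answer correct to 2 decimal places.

Cumulative frequencies: 24, 66, 98, 123
n = 123; position = n/2 = 61.5.
This falls in the class 250 to under 270: L = 250, F = 24, f = 42, h = 20.
Median ≈ 250 + ((61.5 − 24) / 42) × 20 = 267.8571

267.86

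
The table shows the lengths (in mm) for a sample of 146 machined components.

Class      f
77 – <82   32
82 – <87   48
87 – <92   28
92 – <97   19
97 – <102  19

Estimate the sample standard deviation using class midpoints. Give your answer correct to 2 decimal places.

6.57

Midpoints: 79.5, 84.5, 89.5, 94.5, 99.5
n = 146, Σfm = 12792, mean = 87.6164
Σfm² = 1127046.5
Σf(m − x̄)² = Σfm² − (Σfm)²/n = 1127046.5 − 12792²/146 = 6257.0205
Sample variance = 6257.0205 / 145 = 43.1519
Standard deviation = √43.1519 = 6.5690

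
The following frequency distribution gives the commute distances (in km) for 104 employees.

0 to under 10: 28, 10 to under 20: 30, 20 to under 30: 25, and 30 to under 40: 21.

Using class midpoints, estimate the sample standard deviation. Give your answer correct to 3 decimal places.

10.900

Midpoints: 5, 15, 25, 35
n = 104, Σfm = 1950, mean = 18.7500
Σfm² = 48800
Σf(m − x̄)² = Σfm² − (Σfm)²/n = 48800 − 1950²/104 = 12237.5000
Sample variance = 12237.5000 / 103 = 118.8107
Standard deviation = √118.8107 = 10.9000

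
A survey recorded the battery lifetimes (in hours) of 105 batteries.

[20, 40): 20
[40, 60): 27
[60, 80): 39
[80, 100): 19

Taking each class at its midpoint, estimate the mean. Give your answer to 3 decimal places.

Midpoints: 30, 50, 70, 90
Σfm = 20×30 + 27×50 + 39×70 + 19×90 = 6390
n = Σf = 105
Mean = 6390 / 105 = 60.8571

60.857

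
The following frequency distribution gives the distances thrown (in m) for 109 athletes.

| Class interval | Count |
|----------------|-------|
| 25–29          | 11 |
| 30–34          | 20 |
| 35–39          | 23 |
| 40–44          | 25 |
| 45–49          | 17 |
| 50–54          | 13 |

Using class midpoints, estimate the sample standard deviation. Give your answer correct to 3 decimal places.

Midpoints: 27, 32, 37, 42, 47, 52
n = 109, Σfm = 4313, mean = 39.5688
Σfm² = 176791
Σf(m − x̄)² = Σfm² − (Σfm)²/n = 176791 − 4313²/109 = 6130.7339
Sample variance = 6130.7339 / 108 = 56.7661
Standard deviation = √56.7661 = 7.5343

7.534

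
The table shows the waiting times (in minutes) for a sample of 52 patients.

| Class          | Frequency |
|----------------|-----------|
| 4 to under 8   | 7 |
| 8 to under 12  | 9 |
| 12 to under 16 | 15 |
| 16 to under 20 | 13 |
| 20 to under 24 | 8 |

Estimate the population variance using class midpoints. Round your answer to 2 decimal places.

25.02

Midpoints: 6, 10, 14, 18, 22
n = 52, Σfm = 752, mean = 14.4615
Σfm² = 12176
Σf(m − x̄)² = Σfm² − (Σfm)²/n = 12176 − 752²/52 = 1300.9231
Population variance = 1300.9231 / 52 = 25.0178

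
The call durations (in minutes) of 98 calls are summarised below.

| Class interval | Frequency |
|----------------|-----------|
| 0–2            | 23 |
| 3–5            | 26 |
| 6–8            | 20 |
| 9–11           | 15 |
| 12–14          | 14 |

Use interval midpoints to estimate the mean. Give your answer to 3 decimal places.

6.112

Midpoints: 1, 4, 7, 10, 13
Σfm = 23×1 + 26×4 + 20×7 + 15×10 + 14×13 = 599
n = Σf = 98
Mean = 599 / 98 = 6.1122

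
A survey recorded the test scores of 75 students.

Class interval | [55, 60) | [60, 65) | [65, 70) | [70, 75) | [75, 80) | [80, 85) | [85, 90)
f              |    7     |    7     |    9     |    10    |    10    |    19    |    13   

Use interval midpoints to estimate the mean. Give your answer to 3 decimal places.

Midpoints: 57.5, 62.5, 67.5, 72.5, 77.5, 82.5, 87.5
Σfm = 7×57.5 + 7×62.5 + 9×67.5 + 10×72.5 + 10×77.5 + 19×82.5 + 13×87.5 = 5652.5
n = Σf = 75
Mean = 5652.5 / 75 = 75.3667

75.367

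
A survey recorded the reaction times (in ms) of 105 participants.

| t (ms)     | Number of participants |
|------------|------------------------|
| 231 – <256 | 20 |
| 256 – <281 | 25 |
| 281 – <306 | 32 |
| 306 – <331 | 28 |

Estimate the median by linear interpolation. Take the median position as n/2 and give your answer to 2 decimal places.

286.86

Cumulative frequencies: 20, 45, 77, 105
n = 105; position = n/2 = 52.5.
This falls in the class 281 – <306: L = 281, F = 45, f = 32, h = 25.
Median ≈ 281 + ((52.5 − 45) / 32) × 25 = 286.8594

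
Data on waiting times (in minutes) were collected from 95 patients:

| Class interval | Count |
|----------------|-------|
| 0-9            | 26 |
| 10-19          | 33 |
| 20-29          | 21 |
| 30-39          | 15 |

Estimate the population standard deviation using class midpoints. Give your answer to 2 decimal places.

10.28

Midpoints: 4.5, 14.5, 24.5, 34.5
n = 95, Σfm = 1627.5, mean = 17.1316
Σfm² = 37923.75
Σf(m − x̄)² = Σfm² − (Σfm)²/n = 37923.75 − 1627.5²/95 = 10042.1053
Population variance = 10042.1053 / 95 = 105.7064
Standard deviation = √105.7064 = 10.2814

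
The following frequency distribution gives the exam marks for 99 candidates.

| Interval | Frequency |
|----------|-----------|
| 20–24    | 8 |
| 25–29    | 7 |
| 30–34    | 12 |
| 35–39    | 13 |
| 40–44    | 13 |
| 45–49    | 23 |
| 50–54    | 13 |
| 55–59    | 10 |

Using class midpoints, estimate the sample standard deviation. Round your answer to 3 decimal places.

10.299

Midpoints: 22, 27, 32, 37, 42, 47, 52, 57
n = 99, Σfm = 4103, mean = 41.4444
Σfm² = 180441
Σf(m − x̄)² = Σfm² − (Σfm)²/n = 180441 − 4103²/99 = 10394.4444
Sample variance = 10394.4444 / 98 = 106.0658
Standard deviation = √106.0658 = 10.2988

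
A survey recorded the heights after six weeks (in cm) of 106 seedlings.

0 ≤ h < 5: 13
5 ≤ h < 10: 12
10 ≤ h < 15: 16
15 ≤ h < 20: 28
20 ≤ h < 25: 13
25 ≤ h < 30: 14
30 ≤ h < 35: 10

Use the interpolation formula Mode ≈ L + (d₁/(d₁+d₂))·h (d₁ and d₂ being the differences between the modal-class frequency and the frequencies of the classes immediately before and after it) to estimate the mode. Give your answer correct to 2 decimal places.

17.22

Modal class: 15 ≤ h < 20 (highest frequency 28).
d₁ = 28 − 16 = 12, d₂ = 28 − 13 = 15
Mode ≈ 15 + (12/(12+15)) × 5 = 15 + 2.2222 = 17.2222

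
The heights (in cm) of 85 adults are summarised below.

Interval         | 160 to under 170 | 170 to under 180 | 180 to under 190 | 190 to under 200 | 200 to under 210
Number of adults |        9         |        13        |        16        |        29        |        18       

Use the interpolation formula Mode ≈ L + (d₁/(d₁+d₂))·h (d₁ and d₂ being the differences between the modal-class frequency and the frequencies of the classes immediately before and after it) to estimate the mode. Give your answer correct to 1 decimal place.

195.4

Modal class: 190 to under 200 (highest frequency 29).
d₁ = 29 − 16 = 13, d₂ = 29 − 18 = 11
Mode ≈ 190 + (13/(13+11)) × 10 = 190 + 5.4167 = 195.4167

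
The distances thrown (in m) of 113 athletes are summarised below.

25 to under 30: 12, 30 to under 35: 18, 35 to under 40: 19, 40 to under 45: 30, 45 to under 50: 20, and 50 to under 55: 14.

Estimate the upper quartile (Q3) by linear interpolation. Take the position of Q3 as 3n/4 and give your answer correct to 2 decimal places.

46.44

Cumulative frequencies: 12, 30, 49, 79, 99, 113
n = 113; position = 3n/4 = 84.75.
This falls in the class 45 to under 50: L = 45, F = 79, f = 20, h = 5.
Upper quartile ≈ 45 + ((84.75 − 79) / 20) × 5 = 46.4375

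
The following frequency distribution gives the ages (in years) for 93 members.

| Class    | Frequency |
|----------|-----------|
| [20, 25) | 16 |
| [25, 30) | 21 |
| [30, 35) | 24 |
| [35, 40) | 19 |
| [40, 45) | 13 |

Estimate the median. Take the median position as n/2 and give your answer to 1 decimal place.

32.0

Cumulative frequencies: 16, 37, 61, 80, 93
n = 93; position = n/2 = 46.5.
This falls in the class [30, 35): L = 30, F = 37, f = 24, h = 5.
Median ≈ 30 + ((46.5 − 37) / 24) × 5 = 31.9792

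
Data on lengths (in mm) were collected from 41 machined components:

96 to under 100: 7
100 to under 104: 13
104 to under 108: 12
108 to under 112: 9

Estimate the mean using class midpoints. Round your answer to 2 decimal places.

104.24

Midpoints: 98, 102, 106, 110
Σfm = 7×98 + 13×102 + 12×106 + 9×110 = 4274
n = Σf = 41
Mean = 4274 / 41 = 104.2439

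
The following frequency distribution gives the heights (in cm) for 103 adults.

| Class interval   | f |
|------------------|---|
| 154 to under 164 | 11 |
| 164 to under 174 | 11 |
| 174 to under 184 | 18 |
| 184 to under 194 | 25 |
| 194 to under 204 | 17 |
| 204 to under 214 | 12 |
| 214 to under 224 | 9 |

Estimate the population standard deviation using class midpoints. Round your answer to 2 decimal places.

17.26

Midpoints: 159, 169, 179, 189, 199, 209, 219
n = 103, Σfm = 19417, mean = 188.5146
Σfm² = 3691063
Σf(m − x̄)² = Σfm² − (Σfm)²/n = 3691063 − 19417²/103 = 30675.7282
Population variance = 30675.7282 / 103 = 297.8226
Standard deviation = √297.8226 = 17.2575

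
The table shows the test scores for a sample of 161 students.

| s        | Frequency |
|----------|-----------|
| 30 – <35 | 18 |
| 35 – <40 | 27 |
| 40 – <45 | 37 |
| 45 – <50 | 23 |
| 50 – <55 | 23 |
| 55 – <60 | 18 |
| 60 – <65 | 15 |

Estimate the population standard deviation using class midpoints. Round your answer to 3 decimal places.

Midpoints: 32.5, 37.5, 42.5, 47.5, 52.5, 57.5, 62.5
n = 161, Σfm = 7442.5, mean = 46.2267
Σfm² = 357206.25
Σf(m − x̄)² = Σfm² − (Σfm)²/n = 357206.25 − 7442.5²/161 = 13163.9752
Population variance = 13163.9752 / 161 = 81.7638
Standard deviation = √81.7638 = 9.0423

9.042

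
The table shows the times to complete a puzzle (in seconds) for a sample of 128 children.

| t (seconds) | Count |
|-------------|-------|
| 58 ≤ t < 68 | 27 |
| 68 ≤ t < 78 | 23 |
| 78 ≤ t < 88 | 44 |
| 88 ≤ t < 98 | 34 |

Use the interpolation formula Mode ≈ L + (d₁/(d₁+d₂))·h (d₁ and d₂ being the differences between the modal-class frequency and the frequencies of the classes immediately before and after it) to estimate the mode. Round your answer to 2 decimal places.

Modal class: 78 ≤ t < 88 (highest frequency 44).
d₁ = 44 − 23 = 21, d₂ = 44 − 34 = 10
Mode ≈ 78 + (21/(21+10)) × 10 = 78 + 6.7742 = 84.7742

84.77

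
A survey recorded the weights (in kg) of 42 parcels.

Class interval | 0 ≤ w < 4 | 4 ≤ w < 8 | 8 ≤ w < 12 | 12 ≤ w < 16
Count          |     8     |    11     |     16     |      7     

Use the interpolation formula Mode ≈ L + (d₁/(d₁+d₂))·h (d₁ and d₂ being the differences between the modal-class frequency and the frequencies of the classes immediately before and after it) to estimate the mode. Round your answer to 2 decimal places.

9.43

Modal class: 8 ≤ w < 12 (highest frequency 16).
d₁ = 16 − 11 = 5, d₂ = 16 − 7 = 9
Mode ≈ 8 + (5/(5+9)) × 4 = 8 + 1.4286 = 9.4286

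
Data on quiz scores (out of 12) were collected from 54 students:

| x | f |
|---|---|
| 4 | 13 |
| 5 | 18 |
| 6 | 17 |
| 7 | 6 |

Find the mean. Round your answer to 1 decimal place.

5.3

Values: 4, 5, 6, 7
Σfx = 13×4 + 18×5 + 17×6 + 6×7 = 286
n = Σf = 54
Mean = 286 / 54 = 5.2963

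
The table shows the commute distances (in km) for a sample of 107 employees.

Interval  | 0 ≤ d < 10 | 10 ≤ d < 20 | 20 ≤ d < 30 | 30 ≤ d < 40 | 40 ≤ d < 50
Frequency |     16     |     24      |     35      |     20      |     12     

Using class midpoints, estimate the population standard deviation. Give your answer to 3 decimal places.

Midpoints: 5, 15, 25, 35, 45
n = 107, Σfm = 2555, mean = 23.8785
Σfm² = 76475
Σf(m − x̄)² = Σfm² − (Σfm)²/n = 76475 − 2555²/107 = 15465.4206
Population variance = 15465.4206 / 107 = 144.5366
Standard deviation = √144.5366 = 12.0223

12.022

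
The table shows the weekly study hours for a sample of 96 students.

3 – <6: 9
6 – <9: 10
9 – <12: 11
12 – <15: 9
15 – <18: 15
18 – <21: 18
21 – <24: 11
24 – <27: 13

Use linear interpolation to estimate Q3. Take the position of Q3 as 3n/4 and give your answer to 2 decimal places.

21.00

Cumulative frequencies: 9, 19, 30, 39, 54, 72, 83, 96
n = 96; position = 3n/4 = 72.
This falls in the class 18 – <21: L = 18, F = 54, f = 18, h = 3.
Upper quartile ≈ 18 + ((72 − 54) / 18) × 3 = 21.0000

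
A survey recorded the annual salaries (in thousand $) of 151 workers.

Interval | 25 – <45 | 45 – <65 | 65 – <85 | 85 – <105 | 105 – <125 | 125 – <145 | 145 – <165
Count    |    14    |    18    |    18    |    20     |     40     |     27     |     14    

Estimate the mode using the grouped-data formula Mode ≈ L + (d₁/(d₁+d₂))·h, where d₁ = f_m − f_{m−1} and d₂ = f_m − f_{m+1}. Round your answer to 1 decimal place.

117.1

Modal class: 105 – <125 (highest frequency 40).
d₁ = 40 − 20 = 20, d₂ = 40 − 27 = 13
Mode ≈ 105 + (20/(20+13)) × 20 = 105 + 12.1212 = 117.1212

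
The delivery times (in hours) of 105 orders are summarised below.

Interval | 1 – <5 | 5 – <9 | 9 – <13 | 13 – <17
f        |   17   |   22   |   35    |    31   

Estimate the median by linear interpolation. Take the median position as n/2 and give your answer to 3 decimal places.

Cumulative frequencies: 17, 39, 74, 105
n = 105; position = n/2 = 52.5.
This falls in the class 9 – <13: L = 9, F = 39, f = 35, h = 4.
Median ≈ 9 + ((52.5 − 39) / 35) × 4 = 10.5429

10.543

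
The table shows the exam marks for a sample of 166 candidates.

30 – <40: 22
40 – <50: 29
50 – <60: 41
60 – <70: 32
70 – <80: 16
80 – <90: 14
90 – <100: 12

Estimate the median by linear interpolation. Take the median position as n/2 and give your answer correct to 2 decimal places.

57.80

Cumulative frequencies: 22, 51, 92, 124, 140, 154, 166
n = 166; position = n/2 = 83.
This falls in the class 50 – <60: L = 50, F = 51, f = 41, h = 10.
Median ≈ 50 + ((83 − 51) / 41) × 10 = 57.8049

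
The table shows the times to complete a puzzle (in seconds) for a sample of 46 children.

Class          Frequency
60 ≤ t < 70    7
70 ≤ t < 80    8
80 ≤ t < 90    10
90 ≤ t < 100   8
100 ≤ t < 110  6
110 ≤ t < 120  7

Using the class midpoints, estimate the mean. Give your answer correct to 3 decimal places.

Midpoints: 65, 75, 85, 95, 105, 115
Σfm = 7×65 + 8×75 + 10×85 + 8×95 + 6×105 + 7×115 = 4100
n = Σf = 46
Mean = 4100 / 46 = 89.1304

89.130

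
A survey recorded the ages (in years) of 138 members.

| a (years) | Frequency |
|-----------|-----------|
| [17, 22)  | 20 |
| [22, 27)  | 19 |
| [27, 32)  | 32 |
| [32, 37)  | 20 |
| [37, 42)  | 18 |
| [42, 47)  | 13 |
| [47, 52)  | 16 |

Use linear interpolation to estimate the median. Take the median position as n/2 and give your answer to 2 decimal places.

Cumulative frequencies: 20, 39, 71, 91, 109, 122, 138
n = 138; position = n/2 = 69.
This falls in the class [27, 32): L = 27, F = 39, f = 32, h = 5.
Median ≈ 27 + ((69 − 39) / 32) × 5 = 31.6875

31.69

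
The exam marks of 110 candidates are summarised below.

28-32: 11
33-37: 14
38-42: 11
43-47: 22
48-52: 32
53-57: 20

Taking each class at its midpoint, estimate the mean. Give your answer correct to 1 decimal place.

45.0

Midpoints: 30, 35, 40, 45, 50, 55
Σfm = 11×30 + 14×35 + 11×40 + 22×45 + 32×50 + 20×55 = 4950
n = Σf = 110
Mean = 4950 / 110 = 45.0000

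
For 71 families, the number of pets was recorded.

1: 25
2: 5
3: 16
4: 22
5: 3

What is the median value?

3

Cumulative frequencies: 25, 30, 46, 68, 71
n = 71, so the median is the value in position (n+1)/2 = 36.
Position 36 falls at value 3.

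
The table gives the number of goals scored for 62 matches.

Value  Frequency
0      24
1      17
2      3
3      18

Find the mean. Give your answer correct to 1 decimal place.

Values: 0, 1, 2, 3
Σfx = 24×0 + 17×1 + 3×2 + 18×3 = 77
n = Σf = 62
Mean = 77 / 62 = 1.2419

1.2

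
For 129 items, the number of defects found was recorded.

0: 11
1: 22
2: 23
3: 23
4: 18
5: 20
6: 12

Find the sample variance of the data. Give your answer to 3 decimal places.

3.248

Values: 0, 1, 2, 3, 4, 5, 6
n = 129, Σfx = 381, mean = 2.9535
Σfx² = 1541
Σf(x − x̄)² = Σfx² − (Σfx)²/n = 1541 − 381²/129 = 415.7209
Sample variance = 415.7209 / 128 = 3.2478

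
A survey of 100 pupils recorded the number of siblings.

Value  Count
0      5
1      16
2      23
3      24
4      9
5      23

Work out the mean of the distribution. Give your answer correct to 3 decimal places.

Values: 0, 1, 2, 3, 4, 5
Σfx = 5×0 + 16×1 + 23×2 + 24×3 + 9×4 + 23×5 = 285
n = Σf = 100
Mean = 285 / 100 = 2.8500

2.850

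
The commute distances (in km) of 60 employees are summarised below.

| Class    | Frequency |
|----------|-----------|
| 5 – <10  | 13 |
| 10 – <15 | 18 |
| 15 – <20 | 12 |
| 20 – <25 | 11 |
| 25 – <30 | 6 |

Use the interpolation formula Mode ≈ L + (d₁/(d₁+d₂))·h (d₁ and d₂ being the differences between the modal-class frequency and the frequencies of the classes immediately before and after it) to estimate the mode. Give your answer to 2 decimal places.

Modal class: 10 – <15 (highest frequency 18).
d₁ = 18 − 13 = 5, d₂ = 18 − 12 = 6
Mode ≈ 10 + (5/(5+6)) × 5 = 10 + 2.2727 = 12.2727

12.27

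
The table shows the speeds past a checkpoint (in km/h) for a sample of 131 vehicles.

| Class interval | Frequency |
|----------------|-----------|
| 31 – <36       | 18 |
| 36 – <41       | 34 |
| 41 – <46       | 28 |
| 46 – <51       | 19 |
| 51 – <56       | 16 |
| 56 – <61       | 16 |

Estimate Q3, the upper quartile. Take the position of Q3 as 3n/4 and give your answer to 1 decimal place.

50.8

Cumulative frequencies: 18, 52, 80, 99, 115, 131
n = 131; position = 3n/4 = 98.25.
This falls in the class 46 – <51: L = 46, F = 80, f = 19, h = 5.
Upper quartile ≈ 46 + ((98.25 − 80) / 19) × 5 = 50.8026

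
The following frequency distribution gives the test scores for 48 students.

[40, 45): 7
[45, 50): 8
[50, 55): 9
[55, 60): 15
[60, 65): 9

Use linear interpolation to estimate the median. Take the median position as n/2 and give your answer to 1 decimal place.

55.0

Cumulative frequencies: 7, 15, 24, 39, 48
n = 48; position = n/2 = 24.
This falls in the class [50, 55): L = 50, F = 15, f = 9, h = 5.
Median ≈ 50 + ((24 − 15) / 9) × 5 = 55.0000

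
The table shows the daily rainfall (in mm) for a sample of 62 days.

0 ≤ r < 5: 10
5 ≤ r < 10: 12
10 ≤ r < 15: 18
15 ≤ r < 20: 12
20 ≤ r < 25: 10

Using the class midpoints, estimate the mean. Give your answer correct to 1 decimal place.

12.5

Midpoints: 2.5, 7.5, 12.5, 17.5, 22.5
Σfm = 10×2.5 + 12×7.5 + 18×12.5 + 12×17.5 + 10×22.5 = 775
n = Σf = 62
Mean = 775 / 62 = 12.5000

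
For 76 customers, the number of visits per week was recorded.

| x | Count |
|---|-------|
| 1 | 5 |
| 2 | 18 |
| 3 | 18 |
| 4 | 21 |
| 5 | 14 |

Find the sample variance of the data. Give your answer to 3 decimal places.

1.456

Values: 1, 2, 3, 4, 5
n = 76, Σfx = 249, mean = 3.2763
Σfx² = 925
Σf(x − x̄)² = Σfx² − (Σfx)²/n = 925 − 249²/76 = 109.1974
Sample variance = 109.1974 / 75 = 1.4560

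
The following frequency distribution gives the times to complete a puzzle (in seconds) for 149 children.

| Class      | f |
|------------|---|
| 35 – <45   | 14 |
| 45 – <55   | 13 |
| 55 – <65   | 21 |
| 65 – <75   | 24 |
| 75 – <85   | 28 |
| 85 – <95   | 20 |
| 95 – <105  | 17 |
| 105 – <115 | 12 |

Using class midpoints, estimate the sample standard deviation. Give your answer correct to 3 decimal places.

20.321

Midpoints: 40, 50, 60, 70, 80, 90, 100, 110
n = 149, Σfm = 11210, mean = 75.2349
Σfm² = 904500
Σf(m − x̄)² = Σfm² − (Σfm)²/n = 904500 − 11210²/149 = 61116.7785
Sample variance = 61116.7785 / 148 = 412.9512
Standard deviation = √412.9512 = 20.3212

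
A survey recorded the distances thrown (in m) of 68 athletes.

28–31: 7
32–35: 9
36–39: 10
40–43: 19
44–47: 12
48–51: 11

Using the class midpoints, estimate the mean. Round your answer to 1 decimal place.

40.6

Midpoints: 29.5, 33.5, 37.5, 41.5, 45.5, 49.5
Σfm = 7×29.5 + 9×33.5 + 10×37.5 + 19×41.5 + 12×45.5 + 11×49.5 = 2762
n = Σf = 68
Mean = 2762 / 68 = 40.6176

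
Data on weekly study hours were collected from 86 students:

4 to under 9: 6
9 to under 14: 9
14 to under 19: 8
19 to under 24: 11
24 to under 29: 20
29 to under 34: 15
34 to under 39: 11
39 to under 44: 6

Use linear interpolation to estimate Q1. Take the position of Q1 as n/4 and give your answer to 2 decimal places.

Cumulative frequencies: 6, 15, 23, 34, 54, 69, 80, 86
n = 86; position = n/4 = 21.5.
This falls in the class 14 to under 19: L = 14, F = 15, f = 8, h = 5.
Lower quartile ≈ 14 + ((21.5 − 15) / 8) × 5 = 18.0625

18.06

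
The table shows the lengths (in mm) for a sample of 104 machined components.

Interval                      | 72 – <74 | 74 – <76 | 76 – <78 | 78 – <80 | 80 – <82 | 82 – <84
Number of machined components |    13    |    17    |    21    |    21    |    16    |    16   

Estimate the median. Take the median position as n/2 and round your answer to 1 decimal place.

Cumulative frequencies: 13, 30, 51, 72, 88, 104
n = 104; position = n/2 = 52.
This falls in the class 78 – <80: L = 78, F = 51, f = 21, h = 2.
Median ≈ 78 + ((52 − 51) / 21) × 2 = 78.0952

78.1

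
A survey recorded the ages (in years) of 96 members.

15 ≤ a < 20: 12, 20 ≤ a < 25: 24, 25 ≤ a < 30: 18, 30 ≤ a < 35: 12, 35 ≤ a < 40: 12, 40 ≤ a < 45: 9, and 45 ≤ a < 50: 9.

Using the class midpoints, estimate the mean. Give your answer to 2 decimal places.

30.16

Midpoints: 17.5, 22.5, 27.5, 32.5, 37.5, 42.5, 47.5
Σfm = 12×17.5 + 24×22.5 + 18×27.5 + 12×32.5 + 12×37.5 + 9×42.5 + 9×47.5 = 2895
n = Σf = 96
Mean = 2895 / 96 = 30.1562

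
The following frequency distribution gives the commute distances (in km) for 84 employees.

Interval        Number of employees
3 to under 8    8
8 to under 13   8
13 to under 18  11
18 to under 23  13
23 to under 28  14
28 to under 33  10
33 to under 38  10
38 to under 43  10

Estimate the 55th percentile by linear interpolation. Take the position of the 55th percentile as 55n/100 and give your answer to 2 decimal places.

25.21

Cumulative frequencies: 8, 16, 27, 40, 54, 64, 74, 84
n = 84; position = 55n/100 = 46.2.
This falls in the class 23 to under 28: L = 23, F = 40, f = 14, h = 5.
55th percentile ≈ 23 + ((46.2 − 40) / 14) × 5 = 25.2143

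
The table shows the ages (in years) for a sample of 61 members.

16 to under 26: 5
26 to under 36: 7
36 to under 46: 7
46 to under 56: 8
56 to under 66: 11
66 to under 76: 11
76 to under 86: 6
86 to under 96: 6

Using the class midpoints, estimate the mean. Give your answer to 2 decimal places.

Midpoints: 21, 31, 41, 51, 61, 71, 81, 91
Σfm = 5×21 + 7×31 + 7×41 + 8×51 + 11×61 + 11×71 + 6×81 + 6×91 = 3501
n = Σf = 61
Mean = 3501 / 61 = 57.3934

57.39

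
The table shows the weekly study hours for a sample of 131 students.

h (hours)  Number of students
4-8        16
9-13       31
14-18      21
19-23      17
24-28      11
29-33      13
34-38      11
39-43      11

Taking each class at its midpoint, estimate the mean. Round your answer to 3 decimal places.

Midpoints: 6, 11, 16, 21, 26, 31, 36, 41
Σfm = 16×6 + 31×11 + 21×16 + 17×21 + 11×26 + 13×31 + 11×36 + 11×41 = 2666
n = Σf = 131
Mean = 2666 / 131 = 20.3511

20.351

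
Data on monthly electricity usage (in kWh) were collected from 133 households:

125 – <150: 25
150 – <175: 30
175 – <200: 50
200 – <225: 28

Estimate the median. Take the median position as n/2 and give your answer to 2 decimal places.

180.75

Cumulative frequencies: 25, 55, 105, 133
n = 133; position = n/2 = 66.5.
This falls in the class 175 – <200: L = 175, F = 55, f = 50, h = 25.
Median ≈ 175 + ((66.5 − 55) / 50) × 25 = 180.7500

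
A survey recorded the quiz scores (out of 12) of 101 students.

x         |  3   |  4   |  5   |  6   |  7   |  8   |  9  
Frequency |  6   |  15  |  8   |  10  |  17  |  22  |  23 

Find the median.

Cumulative frequencies: 6, 21, 29, 39, 56, 78, 101
n = 101, so the median is the value in position (n+1)/2 = 51.
Position 51 falls at value 7.

7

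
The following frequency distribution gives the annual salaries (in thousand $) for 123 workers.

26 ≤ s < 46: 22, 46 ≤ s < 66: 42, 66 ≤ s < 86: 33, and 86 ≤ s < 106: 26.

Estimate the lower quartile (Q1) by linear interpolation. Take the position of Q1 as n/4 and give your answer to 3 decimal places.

50.167

Cumulative frequencies: 22, 64, 97, 123
n = 123; position = n/4 = 30.75.
This falls in the class 46 ≤ s < 66: L = 46, F = 22, f = 42, h = 20.
Lower quartile ≈ 46 + ((30.75 − 22) / 42) × 20 = 50.1667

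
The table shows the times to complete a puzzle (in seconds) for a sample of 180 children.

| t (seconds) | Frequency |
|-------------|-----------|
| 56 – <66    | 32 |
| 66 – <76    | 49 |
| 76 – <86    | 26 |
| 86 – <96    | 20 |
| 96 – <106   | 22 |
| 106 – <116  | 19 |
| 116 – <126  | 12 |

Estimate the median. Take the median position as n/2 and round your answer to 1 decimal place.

Cumulative frequencies: 32, 81, 107, 127, 149, 168, 180
n = 180; position = n/2 = 90.
This falls in the class 76 – <86: L = 76, F = 81, f = 26, h = 10.
Median ≈ 76 + ((90 − 81) / 26) × 10 = 79.4615

79.5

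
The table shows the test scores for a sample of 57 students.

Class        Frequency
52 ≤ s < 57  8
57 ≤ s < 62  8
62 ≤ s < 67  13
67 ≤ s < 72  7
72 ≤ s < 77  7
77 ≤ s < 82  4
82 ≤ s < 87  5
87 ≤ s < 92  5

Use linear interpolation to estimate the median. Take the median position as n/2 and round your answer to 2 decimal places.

Cumulative frequencies: 8, 16, 29, 36, 43, 47, 52, 57
n = 57; position = n/2 = 28.5.
This falls in the class 62 ≤ s < 67: L = 62, F = 16, f = 13, h = 5.
Median ≈ 62 + ((28.5 − 16) / 13) × 5 = 66.8077

66.81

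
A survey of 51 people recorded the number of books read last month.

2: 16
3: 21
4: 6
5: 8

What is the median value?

3

Cumulative frequencies: 16, 37, 43, 51
n = 51, so the median is the value in position (n+1)/2 = 26.
Position 26 falls at value 3.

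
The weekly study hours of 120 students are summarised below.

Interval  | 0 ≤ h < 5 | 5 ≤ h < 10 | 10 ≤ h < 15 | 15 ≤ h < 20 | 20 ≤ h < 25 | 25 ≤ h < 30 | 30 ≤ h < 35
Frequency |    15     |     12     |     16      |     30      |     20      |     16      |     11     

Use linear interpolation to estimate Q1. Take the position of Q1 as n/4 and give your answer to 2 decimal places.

10.94

Cumulative frequencies: 15, 27, 43, 73, 93, 109, 120
n = 120; position = n/4 = 30.
This falls in the class 10 ≤ h < 15: L = 10, F = 27, f = 16, h = 5.
Lower quartile ≈ 10 + ((30 − 27) / 16) × 5 = 10.9375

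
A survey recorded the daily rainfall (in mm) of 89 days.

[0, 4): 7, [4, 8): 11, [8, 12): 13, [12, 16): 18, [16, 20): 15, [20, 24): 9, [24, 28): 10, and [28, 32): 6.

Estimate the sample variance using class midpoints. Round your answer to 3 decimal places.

Midpoints: 2, 6, 10, 14, 18, 22, 26, 30
n = 89, Σfm = 1370, mean = 15.3933
Σfm² = 26628
Σf(m − x̄)² = Σfm² − (Σfm)²/n = 26628 − 1370²/89 = 5539.2360
Sample variance = 5539.2360 / 88 = 62.9459

62.946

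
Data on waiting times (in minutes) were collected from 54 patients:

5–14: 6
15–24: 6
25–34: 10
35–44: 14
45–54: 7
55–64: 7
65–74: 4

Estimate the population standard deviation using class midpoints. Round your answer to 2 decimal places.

Midpoints: 9.5, 19.5, 29.5, 39.5, 49.5, 59.5, 69.5
n = 54, Σfm = 2063, mean = 38.2037
Σfm² = 94623.5
Σf(m − x̄)² = Σfm² − (Σfm)²/n = 94623.5 − 2063²/54 = 15809.2593
Population variance = 15809.2593 / 54 = 292.7641
Standard deviation = √292.7641 = 17.1103

17.11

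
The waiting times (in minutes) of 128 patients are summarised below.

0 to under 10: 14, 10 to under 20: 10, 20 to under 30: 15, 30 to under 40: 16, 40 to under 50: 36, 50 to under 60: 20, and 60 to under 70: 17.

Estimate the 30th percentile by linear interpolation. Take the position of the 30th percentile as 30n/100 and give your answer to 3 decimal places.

Cumulative frequencies: 14, 24, 39, 55, 91, 111, 128
n = 128; position = 30n/100 = 38.4.
This falls in the class 20 to under 30: L = 20, F = 24, f = 15, h = 10.
30th percentile ≈ 20 + ((38.4 − 24) / 15) × 10 = 29.6000

29.600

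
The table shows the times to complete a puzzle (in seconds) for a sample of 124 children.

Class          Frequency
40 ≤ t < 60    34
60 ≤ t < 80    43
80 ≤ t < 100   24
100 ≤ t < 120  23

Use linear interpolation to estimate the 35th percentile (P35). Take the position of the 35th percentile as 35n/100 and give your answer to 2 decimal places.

Cumulative frequencies: 34, 77, 101, 124
n = 124; position = 35n/100 = 43.4.
This falls in the class 60 ≤ t < 80: L = 60, F = 34, f = 43, h = 20.
35th percentile ≈ 60 + ((43.4 − 34) / 43) × 20 = 64.3721

64.37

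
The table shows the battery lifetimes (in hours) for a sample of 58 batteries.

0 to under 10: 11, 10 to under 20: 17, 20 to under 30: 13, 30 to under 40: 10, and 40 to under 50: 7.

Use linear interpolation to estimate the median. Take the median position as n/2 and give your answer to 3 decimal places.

20.769

Cumulative frequencies: 11, 28, 41, 51, 58
n = 58; position = n/2 = 29.
This falls in the class 20 to under 30: L = 20, F = 28, f = 13, h = 10.
Median ≈ 20 + ((29 − 28) / 13) × 10 = 20.7692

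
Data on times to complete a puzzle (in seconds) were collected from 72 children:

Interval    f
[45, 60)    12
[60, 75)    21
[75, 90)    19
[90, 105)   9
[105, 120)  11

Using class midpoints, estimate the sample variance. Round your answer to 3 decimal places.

Midpoints: 52.5, 67.5, 82.5, 97.5, 112.5
n = 72, Σfm = 5730, mean = 79.5833
Σfm² = 482850
Σf(m − x̄)² = Σfm² − (Σfm)²/n = 482850 − 5730²/72 = 26837.5000
Sample variance = 26837.5000 / 71 = 377.9930

377.993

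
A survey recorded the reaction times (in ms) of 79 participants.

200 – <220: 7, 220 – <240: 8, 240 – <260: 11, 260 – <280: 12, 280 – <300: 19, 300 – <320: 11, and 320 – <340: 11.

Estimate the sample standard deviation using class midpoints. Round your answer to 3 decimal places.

Midpoints: 210, 230, 250, 270, 290, 310, 330
n = 79, Σfm = 21850, mean = 276.5823
Σfm² = 6147100
Σf(m − x̄)² = Σfm² − (Σfm)²/n = 6147100 − 21850²/79 = 103777.2152
Sample variance = 103777.2152 / 78 = 1330.4771
Standard deviation = √1330.4771 = 36.4757

36.476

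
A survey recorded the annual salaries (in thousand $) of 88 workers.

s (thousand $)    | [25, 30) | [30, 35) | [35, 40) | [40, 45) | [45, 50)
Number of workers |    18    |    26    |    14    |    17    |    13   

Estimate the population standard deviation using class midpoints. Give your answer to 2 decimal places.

Midpoints: 27.5, 32.5, 37.5, 42.5, 47.5
n = 88, Σfm = 3205, mean = 36.4205
Σfm² = 120800
Σf(m − x̄)² = Σfm² − (Σfm)²/n = 120800 − 3205²/88 = 4072.4432
Population variance = 4072.4432 / 88 = 46.2778
Standard deviation = √46.2778 = 6.8028

6.80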